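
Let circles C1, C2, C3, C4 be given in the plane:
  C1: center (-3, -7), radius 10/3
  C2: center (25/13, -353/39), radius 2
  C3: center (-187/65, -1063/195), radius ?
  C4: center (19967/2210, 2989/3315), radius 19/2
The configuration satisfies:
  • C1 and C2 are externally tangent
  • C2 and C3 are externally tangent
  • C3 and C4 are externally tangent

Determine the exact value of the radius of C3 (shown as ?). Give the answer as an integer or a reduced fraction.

1. [ext C2·C3]  r_C3² + 4r_C3 − 32 = 0  ⇒  r_C3 = 4 (r>0 drops 1)
2. [ext C3·C4]  r_C3² + 19r_C3 − 92 = 0  ⇒  r_C3 = 4 (r>0 drops 1)

4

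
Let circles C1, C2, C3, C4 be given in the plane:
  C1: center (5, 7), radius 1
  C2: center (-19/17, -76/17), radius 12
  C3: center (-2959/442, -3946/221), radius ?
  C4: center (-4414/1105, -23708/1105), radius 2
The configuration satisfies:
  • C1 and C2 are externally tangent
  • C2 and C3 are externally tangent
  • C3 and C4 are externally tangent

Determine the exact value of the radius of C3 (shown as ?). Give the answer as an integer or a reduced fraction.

5/2

1. [ext C2·C3]  r_C3² + 24r_C3 − 265/4 = 0  ⇒  r_C3 = 5/2 (r>0 drops 1)
2. [ext C3·C4]  r_C3² + 4r_C3 − 65/4 = 0  ⇒  r_C3 = 5/2 (r>0 drops 1)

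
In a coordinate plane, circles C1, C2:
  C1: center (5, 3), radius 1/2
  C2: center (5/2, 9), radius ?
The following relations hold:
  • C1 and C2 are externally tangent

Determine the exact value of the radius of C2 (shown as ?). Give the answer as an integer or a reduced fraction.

1. [ext C1·C2]  r_C2² + 1r_C2 − 42 = 0  ⇒  r_C2 = 6 (r>0 drops 1)

6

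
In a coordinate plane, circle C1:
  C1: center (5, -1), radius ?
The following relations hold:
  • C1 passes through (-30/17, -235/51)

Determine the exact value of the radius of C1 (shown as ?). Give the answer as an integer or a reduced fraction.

23/3

1. [C1∋P]  r_C1² − 529/9 = 0  ⇒  r_C1 = 23/3 (r>0 drops 1)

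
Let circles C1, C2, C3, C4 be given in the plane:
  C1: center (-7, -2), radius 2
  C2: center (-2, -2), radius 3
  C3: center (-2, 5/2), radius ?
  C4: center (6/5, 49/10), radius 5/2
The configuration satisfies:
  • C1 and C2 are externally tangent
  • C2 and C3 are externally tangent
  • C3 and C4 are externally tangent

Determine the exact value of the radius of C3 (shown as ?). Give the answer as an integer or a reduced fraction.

1. [ext C2·C3]  r_C3² + 6r_C3 − 45/4 = 0  ⇒  r_C3 = 3/2 (r>0 drops 1)
2. [ext C3·C4]  r_C3² + 5r_C3 − 39/4 = 0  ⇒  r_C3 = 3/2 (r>0 drops 1)

3/2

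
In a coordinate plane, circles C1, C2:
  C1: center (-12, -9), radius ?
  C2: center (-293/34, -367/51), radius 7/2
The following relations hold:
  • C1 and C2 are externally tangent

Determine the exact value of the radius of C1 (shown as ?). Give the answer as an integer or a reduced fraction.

1. [ext C1·C2]  r_C1² + 7r_C1 − 22/9 = 0  ⇒  r_C1 = 1/3 (r>0 drops 1)

1/3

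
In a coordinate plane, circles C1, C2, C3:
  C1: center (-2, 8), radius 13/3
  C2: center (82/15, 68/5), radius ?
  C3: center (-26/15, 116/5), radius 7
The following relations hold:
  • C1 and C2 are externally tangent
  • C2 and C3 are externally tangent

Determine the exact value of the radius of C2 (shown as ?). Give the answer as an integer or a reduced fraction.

1. [ext C1·C2]  r_C2² + (26/3)r_C2 − 205/3 = 0  ⇒  r_C2 = 5 (r>0 drops 1)
2. [ext C2·C3]  r_C2² + 14r_C2 − 95 = 0  ⇒  r_C2 = 5 (r>0 drops 1)

5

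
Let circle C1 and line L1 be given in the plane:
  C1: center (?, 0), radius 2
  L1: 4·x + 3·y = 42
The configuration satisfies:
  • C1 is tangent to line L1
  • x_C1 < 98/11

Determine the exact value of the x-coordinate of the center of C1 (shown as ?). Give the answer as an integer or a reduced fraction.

1. [C1‖L1]  x_C1² − 21x_C1 + 104 = 0  ⇒  x_C1 = 8 or 13
2. given x_C1 < 98/11: keep 8

8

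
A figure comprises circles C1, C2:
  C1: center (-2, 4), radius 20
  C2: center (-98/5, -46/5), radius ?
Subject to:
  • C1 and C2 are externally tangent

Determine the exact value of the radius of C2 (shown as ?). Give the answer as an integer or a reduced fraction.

1. [ext C1·C2]  r_C2² + 40r_C2 − 84 = 0  ⇒  r_C2 = 2 (r>0 drops 1)

2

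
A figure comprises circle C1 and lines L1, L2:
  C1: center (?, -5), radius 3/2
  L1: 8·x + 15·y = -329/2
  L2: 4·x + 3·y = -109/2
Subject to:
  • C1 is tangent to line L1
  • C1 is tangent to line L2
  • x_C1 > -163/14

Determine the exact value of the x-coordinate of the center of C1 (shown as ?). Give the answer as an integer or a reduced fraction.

1. [C1‖L1]  x_C1² + (179/8)x_C1 + 115 = 0  ⇒  x_C1 = -115/8 or -8
2. [C1‖L2]  x_C1² + (79/4)x_C1 + 94 = 0  ⇒  x_C1 = -47/4 or -8

-8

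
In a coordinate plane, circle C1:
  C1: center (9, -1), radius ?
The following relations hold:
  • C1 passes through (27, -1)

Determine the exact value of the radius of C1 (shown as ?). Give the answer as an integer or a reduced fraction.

1. [C1∋P]  r_C1² − 324 = 0  ⇒  r_C1 = 18 (r>0 drops 1)

18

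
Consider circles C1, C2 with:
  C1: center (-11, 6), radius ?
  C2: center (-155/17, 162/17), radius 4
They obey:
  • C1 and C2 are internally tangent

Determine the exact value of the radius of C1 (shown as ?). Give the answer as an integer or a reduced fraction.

8

1. [int C1,C2]  r_C1² − 8r_C1 = 0  ⇒  r_C1 = 8 (r>0 drops 1)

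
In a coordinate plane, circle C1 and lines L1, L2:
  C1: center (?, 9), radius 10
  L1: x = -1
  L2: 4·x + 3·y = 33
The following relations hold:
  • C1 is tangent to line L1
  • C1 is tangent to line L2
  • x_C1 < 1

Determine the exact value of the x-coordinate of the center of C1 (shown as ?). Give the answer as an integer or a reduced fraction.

-11

1. [C1‖L1]  x_C1² + 2x_C1 − 99 = 0  ⇒  x_C1 = -11 or 9
2. [C1‖L2]  x_C1² − 3x_C1 − 154 = 0  ⇒  x_C1 = -11 or 14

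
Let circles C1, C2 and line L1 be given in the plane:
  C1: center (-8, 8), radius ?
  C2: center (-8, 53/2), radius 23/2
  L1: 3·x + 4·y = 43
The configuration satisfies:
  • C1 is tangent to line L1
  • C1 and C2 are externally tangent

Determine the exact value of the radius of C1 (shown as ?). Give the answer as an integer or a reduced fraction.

7

1. [C1‖L1]  r_C1² − 49 = 0  ⇒  r_C1 = 7 (r>0 drops 1)
2. [ext C1·C2]  r_C1² + 23r_C1 − 210 = 0  ⇒  r_C1 = 7 (r>0 drops 1)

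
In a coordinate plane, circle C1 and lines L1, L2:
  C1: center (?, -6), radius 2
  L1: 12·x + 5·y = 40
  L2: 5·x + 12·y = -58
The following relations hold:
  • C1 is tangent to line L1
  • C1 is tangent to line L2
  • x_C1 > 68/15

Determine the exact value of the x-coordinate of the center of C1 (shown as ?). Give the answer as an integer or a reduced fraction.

8

1. [C1‖L1]  x_C1² − (35/3)x_C1 + 88/3 = 0  ⇒  x_C1 = 11/3 or 8
2. [C1‖L2]  x_C1² − (28/5)x_C1 − 96/5 = 0  ⇒  x_C1 = -12/5 or 8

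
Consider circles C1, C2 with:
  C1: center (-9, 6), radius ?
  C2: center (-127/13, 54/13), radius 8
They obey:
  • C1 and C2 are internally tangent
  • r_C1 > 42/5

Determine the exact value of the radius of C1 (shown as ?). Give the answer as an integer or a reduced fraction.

1. [int C1,C2]  r_C1² − 16r_C1 + 60 = 0  ⇒  r_C1 = 6 or 10
2. given r_C1 > 42/5: keep 10

10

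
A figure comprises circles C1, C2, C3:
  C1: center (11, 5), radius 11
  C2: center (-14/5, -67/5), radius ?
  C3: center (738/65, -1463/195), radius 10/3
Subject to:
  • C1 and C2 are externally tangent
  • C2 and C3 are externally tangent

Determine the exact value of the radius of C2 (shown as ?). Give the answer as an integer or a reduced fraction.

12

1. [ext C1·C2]  r_C2² + 22r_C2 − 408 = 0  ⇒  r_C2 = 12 (r>0 drops 1)
2. [ext C2·C3]  r_C2² + (20/3)r_C2 − 224 = 0  ⇒  r_C2 = 12 (r>0 drops 1)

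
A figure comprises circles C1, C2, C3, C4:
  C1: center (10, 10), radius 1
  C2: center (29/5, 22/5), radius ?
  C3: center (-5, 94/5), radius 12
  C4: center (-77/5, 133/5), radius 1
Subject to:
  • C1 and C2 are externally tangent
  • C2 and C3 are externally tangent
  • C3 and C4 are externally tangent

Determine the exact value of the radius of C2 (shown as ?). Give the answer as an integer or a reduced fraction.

1. [ext C1·C2]  r_C2² + 2r_C2 − 48 = 0  ⇒  r_C2 = 6 (r>0 drops 1)
2. [ext C2·C3]  r_C2² + 24r_C2 − 180 = 0  ⇒  r_C2 = 6 (r>0 drops 1)

6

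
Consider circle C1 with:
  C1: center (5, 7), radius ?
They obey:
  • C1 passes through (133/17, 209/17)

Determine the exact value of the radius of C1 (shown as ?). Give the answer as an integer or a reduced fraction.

1. [C1∋P]  r_C1² − 36 = 0  ⇒  r_C1 = 6 (r>0 drops 1)

6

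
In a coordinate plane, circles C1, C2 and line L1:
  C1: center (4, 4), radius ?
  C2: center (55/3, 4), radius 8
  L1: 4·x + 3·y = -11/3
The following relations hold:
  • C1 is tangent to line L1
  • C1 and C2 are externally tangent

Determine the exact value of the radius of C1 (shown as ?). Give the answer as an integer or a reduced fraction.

1. [C1‖L1]  r_C1² − 361/9 = 0  ⇒  r_C1 = 19/3 (r>0 drops 1)
2. [ext C1·C2]  r_C1² + 16r_C1 − 1273/9 = 0  ⇒  r_C1 = 19/3 (r>0 drops 1)

19/3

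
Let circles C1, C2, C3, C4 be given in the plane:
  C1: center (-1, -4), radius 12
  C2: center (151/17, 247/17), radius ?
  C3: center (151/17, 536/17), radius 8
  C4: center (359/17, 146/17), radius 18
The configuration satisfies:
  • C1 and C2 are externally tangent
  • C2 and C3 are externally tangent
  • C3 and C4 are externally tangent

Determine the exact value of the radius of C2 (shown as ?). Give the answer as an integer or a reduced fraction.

9

1. [ext C1·C2]  r_C2² + 24r_C2 − 297 = 0  ⇒  r_C2 = 9 (r>0 drops 1)
2. [ext C2·C3]  r_C2² + 16r_C2 − 225 = 0  ⇒  r_C2 = 9 (r>0 drops 1)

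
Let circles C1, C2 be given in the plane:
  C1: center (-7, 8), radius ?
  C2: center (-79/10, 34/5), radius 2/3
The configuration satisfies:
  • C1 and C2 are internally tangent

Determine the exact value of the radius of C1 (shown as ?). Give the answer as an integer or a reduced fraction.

13/6

1. [int C1,C2]  r_C1² − (4/3)r_C1 − 65/36 = 0  ⇒  r_C1 = 13/6 (r>0 drops 1)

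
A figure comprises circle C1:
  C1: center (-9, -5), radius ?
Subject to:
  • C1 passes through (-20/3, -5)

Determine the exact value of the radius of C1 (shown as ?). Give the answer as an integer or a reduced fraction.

7/3

1. [C1∋P]  r_C1² − 49/9 = 0  ⇒  r_C1 = 7/3 (r>0 drops 1)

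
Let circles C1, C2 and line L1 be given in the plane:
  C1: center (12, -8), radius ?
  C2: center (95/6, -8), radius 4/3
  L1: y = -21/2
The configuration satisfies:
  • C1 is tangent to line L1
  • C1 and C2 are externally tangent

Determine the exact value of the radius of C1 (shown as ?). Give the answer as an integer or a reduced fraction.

5/2

1. [C1‖L1]  r_C1² − 25/4 = 0  ⇒  r_C1 = 5/2 (r>0 drops 1)
2. [ext C1·C2]  r_C1² + (8/3)r_C1 − 155/12 = 0  ⇒  r_C1 = 5/2 (r>0 drops 1)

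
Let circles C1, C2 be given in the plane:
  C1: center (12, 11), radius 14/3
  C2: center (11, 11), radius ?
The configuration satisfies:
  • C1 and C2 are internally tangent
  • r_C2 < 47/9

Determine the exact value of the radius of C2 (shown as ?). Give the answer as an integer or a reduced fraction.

1. [int C1,C2]  r_C2² − (28/3)r_C2 + 187/9 = 0  ⇒  r_C2 = 11/3 or 17/3
2. given r_C2 < 47/9: keep 11/3

11/3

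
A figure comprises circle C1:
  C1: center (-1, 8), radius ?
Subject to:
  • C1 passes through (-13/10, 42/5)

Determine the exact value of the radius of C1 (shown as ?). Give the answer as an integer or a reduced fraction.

1/2

1. [C1∋P]  r_C1² − 1/4 = 0  ⇒  r_C1 = 1/2 (r>0 drops 1)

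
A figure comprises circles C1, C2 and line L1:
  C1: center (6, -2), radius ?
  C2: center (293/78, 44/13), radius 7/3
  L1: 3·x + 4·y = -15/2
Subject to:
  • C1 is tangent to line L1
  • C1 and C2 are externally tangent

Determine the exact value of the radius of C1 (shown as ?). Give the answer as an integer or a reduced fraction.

7/2

1. [C1‖L1]  r_C1² − 49/4 = 0  ⇒  r_C1 = 7/2 (r>0 drops 1)
2. [ext C1·C2]  r_C1² + (14/3)r_C1 − 343/12 = 0  ⇒  r_C1 = 7/2 (r>0 drops 1)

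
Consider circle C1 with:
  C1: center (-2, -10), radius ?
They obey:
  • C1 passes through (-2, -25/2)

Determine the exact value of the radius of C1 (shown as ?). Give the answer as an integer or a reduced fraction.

5/2

1. [C1∋P]  r_C1² − 25/4 = 0  ⇒  r_C1 = 5/2 (r>0 drops 1)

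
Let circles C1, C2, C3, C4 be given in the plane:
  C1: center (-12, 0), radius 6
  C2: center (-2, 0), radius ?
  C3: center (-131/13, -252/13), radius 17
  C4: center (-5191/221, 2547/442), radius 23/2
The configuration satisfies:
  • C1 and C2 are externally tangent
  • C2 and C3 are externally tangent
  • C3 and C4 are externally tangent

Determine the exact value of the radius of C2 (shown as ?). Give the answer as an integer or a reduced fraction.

4

1. [ext C1·C2]  r_C2² + 12r_C2 − 64 = 0  ⇒  r_C2 = 4 (r>0 drops 1)
2. [ext C2·C3]  r_C2² + 34r_C2 − 152 = 0  ⇒  r_C2 = 4 (r>0 drops 1)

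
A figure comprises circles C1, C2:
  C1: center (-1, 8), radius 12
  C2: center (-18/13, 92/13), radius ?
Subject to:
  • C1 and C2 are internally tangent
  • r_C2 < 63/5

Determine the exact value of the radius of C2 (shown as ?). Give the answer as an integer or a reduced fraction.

11

1. [int C1,C2]  r_C2² − 24r_C2 + 143 = 0  ⇒  r_C2 = 11 or 13
2. given r_C2 < 63/5: keep 11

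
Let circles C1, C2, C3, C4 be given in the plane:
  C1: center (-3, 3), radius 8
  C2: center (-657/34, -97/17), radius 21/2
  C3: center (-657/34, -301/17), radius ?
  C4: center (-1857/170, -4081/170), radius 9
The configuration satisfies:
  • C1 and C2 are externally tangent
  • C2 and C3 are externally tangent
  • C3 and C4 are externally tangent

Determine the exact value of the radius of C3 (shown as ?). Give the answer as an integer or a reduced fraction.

1. [ext C2·C3]  r_C3² + 21r_C3 − 135/4 = 0  ⇒  r_C3 = 3/2 (r>0 drops 1)
2. [ext C3·C4]  r_C3² + 18r_C3 − 117/4 = 0  ⇒  r_C3 = 3/2 (r>0 drops 1)

3/2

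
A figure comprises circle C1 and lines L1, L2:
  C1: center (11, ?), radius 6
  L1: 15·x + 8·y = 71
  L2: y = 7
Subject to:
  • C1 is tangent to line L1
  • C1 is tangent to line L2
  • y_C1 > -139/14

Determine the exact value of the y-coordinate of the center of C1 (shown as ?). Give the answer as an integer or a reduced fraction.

1. [C1‖L1]  y_C1² + (47/2)y_C1 − 49/2 = 0  ⇒  y_C1 = -49/2 or 1
2. [C1‖L2]  y_C1² − 14y_C1 + 13 = 0  ⇒  y_C1 = 1 or 13

1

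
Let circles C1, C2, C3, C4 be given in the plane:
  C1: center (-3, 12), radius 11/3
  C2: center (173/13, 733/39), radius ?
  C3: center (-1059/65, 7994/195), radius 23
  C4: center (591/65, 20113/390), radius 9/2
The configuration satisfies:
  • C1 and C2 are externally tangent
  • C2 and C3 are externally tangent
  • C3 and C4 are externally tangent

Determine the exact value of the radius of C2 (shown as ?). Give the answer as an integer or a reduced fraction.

1. [ext C1·C2]  r_C2² + (22/3)r_C2 − 896/3 = 0  ⇒  r_C2 = 14 (r>0 drops 1)
2. [ext C2·C3]  r_C2² + 46r_C2 − 840 = 0  ⇒  r_C2 = 14 (r>0 drops 1)

14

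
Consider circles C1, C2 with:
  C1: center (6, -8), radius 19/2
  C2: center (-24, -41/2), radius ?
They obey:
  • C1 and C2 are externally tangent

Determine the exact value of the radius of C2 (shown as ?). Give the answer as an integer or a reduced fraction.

1. [ext C1·C2]  r_C2² + 19r_C2 − 966 = 0  ⇒  r_C2 = 23 (r>0 drops 1)

23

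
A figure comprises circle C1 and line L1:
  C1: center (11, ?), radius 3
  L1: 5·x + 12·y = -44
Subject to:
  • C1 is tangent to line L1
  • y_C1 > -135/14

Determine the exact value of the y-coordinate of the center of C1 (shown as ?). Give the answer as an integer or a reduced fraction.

1. [C1‖L1]  y_C1² + (33/2)y_C1 + 115/2 = 0  ⇒  y_C1 = -23/2 or -5
2. given y_C1 > -135/14: keep -5

-5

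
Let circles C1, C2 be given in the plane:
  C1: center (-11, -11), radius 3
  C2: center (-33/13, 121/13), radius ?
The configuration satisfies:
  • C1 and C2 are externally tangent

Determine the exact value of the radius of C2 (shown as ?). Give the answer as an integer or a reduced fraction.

19

1. [ext C1·C2]  r_C2² + 6r_C2 − 475 = 0  ⇒  r_C2 = 19 (r>0 drops 1)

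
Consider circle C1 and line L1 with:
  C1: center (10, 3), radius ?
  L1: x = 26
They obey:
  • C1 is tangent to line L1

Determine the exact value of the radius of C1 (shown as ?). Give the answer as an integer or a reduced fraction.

1. [C1‖L1]  r_C1² − 256 = 0  ⇒  r_C1 = 16 (r>0 drops 1)

16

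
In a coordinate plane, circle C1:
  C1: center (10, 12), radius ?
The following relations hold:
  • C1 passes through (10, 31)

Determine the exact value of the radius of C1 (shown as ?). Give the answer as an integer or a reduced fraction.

19

1. [C1∋P]  r_C1² − 361 = 0  ⇒  r_C1 = 19 (r>0 drops 1)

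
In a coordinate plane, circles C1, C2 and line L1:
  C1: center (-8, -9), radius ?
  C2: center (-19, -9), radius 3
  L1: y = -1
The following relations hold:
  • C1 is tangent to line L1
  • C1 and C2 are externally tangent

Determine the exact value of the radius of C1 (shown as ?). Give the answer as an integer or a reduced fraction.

1. [C1‖L1]  r_C1² − 64 = 0  ⇒  r_C1 = 8 (r>0 drops 1)
2. [ext C1·C2]  r_C1² + 6r_C1 − 112 = 0  ⇒  r_C1 = 8 (r>0 drops 1)

8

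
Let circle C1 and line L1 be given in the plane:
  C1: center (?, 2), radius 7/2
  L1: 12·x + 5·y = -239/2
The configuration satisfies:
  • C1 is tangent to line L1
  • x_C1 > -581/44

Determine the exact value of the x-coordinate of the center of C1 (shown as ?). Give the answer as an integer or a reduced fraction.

-7

1. [C1‖L1]  x_C1² + (259/12)x_C1 + 1225/12 = 0  ⇒  x_C1 = -175/12 or -7
2. given x_C1 > -581/44: keep -7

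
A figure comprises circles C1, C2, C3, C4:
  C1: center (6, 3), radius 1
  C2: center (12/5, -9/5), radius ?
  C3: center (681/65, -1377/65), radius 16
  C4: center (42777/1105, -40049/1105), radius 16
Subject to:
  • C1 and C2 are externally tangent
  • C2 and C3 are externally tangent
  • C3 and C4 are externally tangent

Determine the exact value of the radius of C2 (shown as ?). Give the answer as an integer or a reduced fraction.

5

1. [ext C1·C2]  r_C2² + 2r_C2 − 35 = 0  ⇒  r_C2 = 5 (r>0 drops 1)
2. [ext C2·C3]  r_C2² + 32r_C2 − 185 = 0  ⇒  r_C2 = 5 (r>0 drops 1)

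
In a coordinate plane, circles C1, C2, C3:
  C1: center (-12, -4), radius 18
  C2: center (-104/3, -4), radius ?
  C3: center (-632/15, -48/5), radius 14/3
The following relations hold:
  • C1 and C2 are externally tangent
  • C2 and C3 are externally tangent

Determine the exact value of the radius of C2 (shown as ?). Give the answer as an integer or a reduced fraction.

1. [ext C1·C2]  r_C2² + 36r_C2 − 1708/9 = 0  ⇒  r_C2 = 14/3 (r>0 drops 1)
2. [ext C2·C3]  r_C2² + (28/3)r_C2 − 196/3 = 0  ⇒  r_C2 = 14/3 (r>0 drops 1)

14/3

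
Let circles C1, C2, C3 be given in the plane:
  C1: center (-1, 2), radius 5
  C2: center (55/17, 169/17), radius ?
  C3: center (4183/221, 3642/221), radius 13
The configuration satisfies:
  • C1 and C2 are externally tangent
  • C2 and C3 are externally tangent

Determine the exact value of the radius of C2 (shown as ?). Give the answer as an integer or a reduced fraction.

4

1. [ext C1·C2]  r_C2² + 10r_C2 − 56 = 0  ⇒  r_C2 = 4 (r>0 drops 1)
2. [ext C2·C3]  r_C2² + 26r_C2 − 120 = 0  ⇒  r_C2 = 4 (r>0 drops 1)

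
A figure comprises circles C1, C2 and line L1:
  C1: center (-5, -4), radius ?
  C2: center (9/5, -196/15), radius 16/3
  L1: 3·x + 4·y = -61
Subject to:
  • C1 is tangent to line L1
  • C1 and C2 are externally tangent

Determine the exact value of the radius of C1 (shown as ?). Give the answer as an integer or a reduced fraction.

6

1. [C1‖L1]  r_C1² − 36 = 0  ⇒  r_C1 = 6 (r>0 drops 1)
2. [ext C1·C2]  r_C1² + (32/3)r_C1 − 100 = 0  ⇒  r_C1 = 6 (r>0 drops 1)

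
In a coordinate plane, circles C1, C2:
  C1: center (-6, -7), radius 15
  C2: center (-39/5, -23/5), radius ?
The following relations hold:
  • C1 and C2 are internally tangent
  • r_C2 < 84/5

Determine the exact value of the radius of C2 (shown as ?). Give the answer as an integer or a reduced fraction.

12

1. [int C1,C2]  r_C2² − 30r_C2 + 216 = 0  ⇒  r_C2 = 12 or 18
2. given r_C2 < 84/5: keep 12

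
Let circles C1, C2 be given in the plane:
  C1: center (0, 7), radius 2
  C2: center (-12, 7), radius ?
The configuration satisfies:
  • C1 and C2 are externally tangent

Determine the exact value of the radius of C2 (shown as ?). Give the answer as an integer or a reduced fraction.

10

1. [ext C1·C2]  r_C2² + 4r_C2 − 140 = 0  ⇒  r_C2 = 10 (r>0 drops 1)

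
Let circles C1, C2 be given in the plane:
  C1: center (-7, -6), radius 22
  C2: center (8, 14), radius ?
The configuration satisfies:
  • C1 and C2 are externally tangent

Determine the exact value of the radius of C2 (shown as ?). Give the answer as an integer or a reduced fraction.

3

1. [ext C1·C2]  r_C2² + 44r_C2 − 141 = 0  ⇒  r_C2 = 3 (r>0 drops 1)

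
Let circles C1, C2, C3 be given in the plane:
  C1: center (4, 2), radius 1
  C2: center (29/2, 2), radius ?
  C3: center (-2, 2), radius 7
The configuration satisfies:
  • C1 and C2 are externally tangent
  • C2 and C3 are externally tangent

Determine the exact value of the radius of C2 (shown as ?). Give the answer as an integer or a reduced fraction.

1. [ext C1·C2]  r_C2² + 2r_C2 − 437/4 = 0  ⇒  r_C2 = 19/2 (r>0 drops 1)
2. [ext C2·C3]  r_C2² + 14r_C2 − 893/4 = 0  ⇒  r_C2 = 19/2 (r>0 drops 1)

19/2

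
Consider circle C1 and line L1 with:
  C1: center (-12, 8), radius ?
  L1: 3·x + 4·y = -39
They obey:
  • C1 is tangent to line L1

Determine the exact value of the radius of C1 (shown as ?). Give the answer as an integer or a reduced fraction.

1. [C1‖L1]  r_C1² − 49 = 0  ⇒  r_C1 = 7 (r>0 drops 1)

7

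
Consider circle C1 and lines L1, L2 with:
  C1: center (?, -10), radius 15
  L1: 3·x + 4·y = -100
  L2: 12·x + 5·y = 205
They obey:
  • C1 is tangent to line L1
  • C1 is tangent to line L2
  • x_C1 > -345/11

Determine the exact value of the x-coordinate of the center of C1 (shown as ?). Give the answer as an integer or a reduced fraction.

1. [C1‖L1]  x_C1² + 40x_C1 − 225 = 0  ⇒  x_C1 = -45 or 5
2. [C1‖L2]  x_C1² − (85/2)x_C1 + 375/2 = 0  ⇒  x_C1 = 5 or 75/2

5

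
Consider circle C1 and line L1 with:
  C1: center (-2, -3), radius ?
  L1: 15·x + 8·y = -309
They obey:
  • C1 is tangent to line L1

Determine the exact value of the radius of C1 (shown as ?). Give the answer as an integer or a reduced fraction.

15

1. [C1‖L1]  r_C1² − 225 = 0  ⇒  r_C1 = 15 (r>0 drops 1)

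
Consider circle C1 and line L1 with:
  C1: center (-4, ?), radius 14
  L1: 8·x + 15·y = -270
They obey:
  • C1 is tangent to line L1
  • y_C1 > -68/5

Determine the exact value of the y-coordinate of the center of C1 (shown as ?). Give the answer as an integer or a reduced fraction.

0

1. [C1‖L1]  y_C1² + (476/15)y_C1 = 0  ⇒  y_C1 = -476/15 or 0
2. given y_C1 > -68/5: keep 0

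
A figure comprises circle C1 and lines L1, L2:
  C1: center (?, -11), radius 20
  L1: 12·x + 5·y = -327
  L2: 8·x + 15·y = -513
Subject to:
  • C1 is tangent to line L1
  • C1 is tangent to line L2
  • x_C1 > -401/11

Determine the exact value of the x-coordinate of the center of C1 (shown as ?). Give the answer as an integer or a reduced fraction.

1. [C1‖L1]  x_C1² + (136/3)x_C1 + 133/3 = 0  ⇒  x_C1 = -133/3 or -1
2. [C1‖L2]  x_C1² + 87x_C1 + 86 = 0  ⇒  x_C1 = -86 or -1

-1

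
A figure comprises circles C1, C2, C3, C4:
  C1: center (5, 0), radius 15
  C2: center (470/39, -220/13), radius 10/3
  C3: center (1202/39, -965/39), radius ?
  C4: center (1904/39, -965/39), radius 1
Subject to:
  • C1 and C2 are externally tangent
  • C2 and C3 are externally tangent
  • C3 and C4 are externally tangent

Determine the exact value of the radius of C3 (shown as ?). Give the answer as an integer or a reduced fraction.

1. [ext C2·C3]  r_C3² + (20/3)r_C3 − 1207/3 = 0  ⇒  r_C3 = 17 (r>0 drops 1)
2. [ext C3·C4]  r_C3² + 2r_C3 − 323 = 0  ⇒  r_C3 = 17 (r>0 drops 1)

17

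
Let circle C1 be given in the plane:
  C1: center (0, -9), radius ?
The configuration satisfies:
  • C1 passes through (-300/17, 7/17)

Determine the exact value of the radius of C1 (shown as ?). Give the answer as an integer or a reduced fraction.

1. [C1∋P]  r_C1² − 400 = 0  ⇒  r_C1 = 20 (r>0 drops 1)

20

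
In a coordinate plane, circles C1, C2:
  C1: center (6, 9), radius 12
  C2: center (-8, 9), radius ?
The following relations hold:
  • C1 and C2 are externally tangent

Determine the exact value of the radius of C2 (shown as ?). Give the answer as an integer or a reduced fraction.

1. [ext C1·C2]  r_C2² + 24r_C2 − 52 = 0  ⇒  r_C2 = 2 (r>0 drops 1)

2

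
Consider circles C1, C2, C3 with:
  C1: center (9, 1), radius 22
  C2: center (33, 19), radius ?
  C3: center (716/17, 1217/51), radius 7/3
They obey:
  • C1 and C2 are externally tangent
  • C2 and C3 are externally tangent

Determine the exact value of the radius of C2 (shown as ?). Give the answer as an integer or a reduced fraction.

1. [ext C1·C2]  r_C2² + 44r_C2 − 416 = 0  ⇒  r_C2 = 8 (r>0 drops 1)
2. [ext C2·C3]  r_C2² + (14/3)r_C2 − 304/3 = 0  ⇒  r_C2 = 8 (r>0 drops 1)

8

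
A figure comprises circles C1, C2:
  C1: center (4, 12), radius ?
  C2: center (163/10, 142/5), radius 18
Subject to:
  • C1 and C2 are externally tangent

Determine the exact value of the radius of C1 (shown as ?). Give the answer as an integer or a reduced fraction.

5/2

1. [ext C1·C2]  r_C1² + 36r_C1 − 385/4 = 0  ⇒  r_C1 = 5/2 (r>0 drops 1)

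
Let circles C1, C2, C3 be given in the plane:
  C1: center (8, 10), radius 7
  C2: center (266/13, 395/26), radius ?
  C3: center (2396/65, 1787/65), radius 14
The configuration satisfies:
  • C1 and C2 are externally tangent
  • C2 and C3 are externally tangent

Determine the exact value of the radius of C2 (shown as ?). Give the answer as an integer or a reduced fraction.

13/2

1. [ext C1·C2]  r_C2² + 14r_C2 − 533/4 = 0  ⇒  r_C2 = 13/2 (r>0 drops 1)
2. [ext C2·C3]  r_C2² + 28r_C2 − 897/4 = 0  ⇒  r_C2 = 13/2 (r>0 drops 1)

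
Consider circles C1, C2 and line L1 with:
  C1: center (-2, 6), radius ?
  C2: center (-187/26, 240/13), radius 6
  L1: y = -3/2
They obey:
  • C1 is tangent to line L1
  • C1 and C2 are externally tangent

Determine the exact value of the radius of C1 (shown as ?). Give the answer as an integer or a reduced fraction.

1. [C1‖L1]  r_C1² − 225/4 = 0  ⇒  r_C1 = 15/2 (r>0 drops 1)
2. [ext C1·C2]  r_C1² + 12r_C1 − 585/4 = 0  ⇒  r_C1 = 15/2 (r>0 drops 1)

15/2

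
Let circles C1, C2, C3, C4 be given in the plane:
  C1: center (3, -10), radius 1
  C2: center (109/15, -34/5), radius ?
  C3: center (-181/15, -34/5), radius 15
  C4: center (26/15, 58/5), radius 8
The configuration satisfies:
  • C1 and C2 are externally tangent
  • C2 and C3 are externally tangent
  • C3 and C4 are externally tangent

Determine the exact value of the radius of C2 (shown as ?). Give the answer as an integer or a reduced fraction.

1. [ext C1·C2]  r_C2² + 2r_C2 − 247/9 = 0  ⇒  r_C2 = 13/3 (r>0 drops 1)
2. [ext C2·C3]  r_C2² + 30r_C2 − 1339/9 = 0  ⇒  r_C2 = 13/3 (r>0 drops 1)

13/3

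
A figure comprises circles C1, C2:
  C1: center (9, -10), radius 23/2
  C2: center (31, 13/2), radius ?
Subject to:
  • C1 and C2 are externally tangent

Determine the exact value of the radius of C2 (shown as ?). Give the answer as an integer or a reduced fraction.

16

1. [ext C1·C2]  r_C2² + 23r_C2 − 624 = 0  ⇒  r_C2 = 16 (r>0 drops 1)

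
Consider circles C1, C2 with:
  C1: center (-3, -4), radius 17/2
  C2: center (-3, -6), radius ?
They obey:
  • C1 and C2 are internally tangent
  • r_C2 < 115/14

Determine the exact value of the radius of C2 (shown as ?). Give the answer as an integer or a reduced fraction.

13/2

1. [int C1,C2]  r_C2² − 17r_C2 + 273/4 = 0  ⇒  r_C2 = 13/2 or 21/2
2. given r_C2 < 115/14: keep 13/2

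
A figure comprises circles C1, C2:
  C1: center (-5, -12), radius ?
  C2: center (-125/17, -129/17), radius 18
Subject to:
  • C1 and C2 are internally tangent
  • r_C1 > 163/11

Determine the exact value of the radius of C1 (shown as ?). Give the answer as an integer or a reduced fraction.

1. [int C1,C2]  r_C1² − 36r_C1 + 299 = 0  ⇒  r_C1 = 13 or 23
2. given r_C1 > 163/11: keep 23

23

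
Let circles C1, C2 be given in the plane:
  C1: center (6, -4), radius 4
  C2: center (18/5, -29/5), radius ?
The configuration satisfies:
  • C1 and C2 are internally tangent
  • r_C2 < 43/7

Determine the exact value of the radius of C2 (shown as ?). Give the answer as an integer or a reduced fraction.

1. [int C1,C2]  r_C2² − 8r_C2 + 7 = 0  ⇒  r_C2 = 1 or 7
2. given r_C2 < 43/7: keep 1

1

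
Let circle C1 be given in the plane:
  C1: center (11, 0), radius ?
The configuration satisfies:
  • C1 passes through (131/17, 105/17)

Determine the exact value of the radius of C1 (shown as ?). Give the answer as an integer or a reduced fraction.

1. [C1∋P]  r_C1² − 49 = 0  ⇒  r_C1 = 7 (r>0 drops 1)

7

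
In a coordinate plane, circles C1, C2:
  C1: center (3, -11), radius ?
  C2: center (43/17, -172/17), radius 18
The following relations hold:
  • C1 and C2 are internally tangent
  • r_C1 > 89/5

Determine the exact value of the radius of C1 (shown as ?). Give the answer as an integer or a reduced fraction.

1. [int C1,C2]  r_C1² − 36r_C1 + 323 = 0  ⇒  r_C1 = 17 or 19
2. given r_C1 > 89/5: keep 19

19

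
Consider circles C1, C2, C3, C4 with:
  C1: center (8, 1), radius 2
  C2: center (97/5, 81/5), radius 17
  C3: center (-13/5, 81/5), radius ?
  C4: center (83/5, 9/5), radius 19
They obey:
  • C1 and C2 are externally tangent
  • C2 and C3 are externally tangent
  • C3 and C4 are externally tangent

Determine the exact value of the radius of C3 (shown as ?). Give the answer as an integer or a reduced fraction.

5

1. [ext C2·C3]  r_C3² + 34r_C3 − 195 = 0  ⇒  r_C3 = 5 (r>0 drops 1)
2. [ext C3·C4]  r_C3² + 38r_C3 − 215 = 0  ⇒  r_C3 = 5 (r>0 drops 1)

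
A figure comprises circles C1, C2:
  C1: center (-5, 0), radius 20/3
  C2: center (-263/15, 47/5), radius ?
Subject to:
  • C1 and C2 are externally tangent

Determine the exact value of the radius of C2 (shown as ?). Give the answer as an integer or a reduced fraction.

9

1. [ext C1·C2]  r_C2² + (40/3)r_C2 − 201 = 0  ⇒  r_C2 = 9 (r>0 drops 1)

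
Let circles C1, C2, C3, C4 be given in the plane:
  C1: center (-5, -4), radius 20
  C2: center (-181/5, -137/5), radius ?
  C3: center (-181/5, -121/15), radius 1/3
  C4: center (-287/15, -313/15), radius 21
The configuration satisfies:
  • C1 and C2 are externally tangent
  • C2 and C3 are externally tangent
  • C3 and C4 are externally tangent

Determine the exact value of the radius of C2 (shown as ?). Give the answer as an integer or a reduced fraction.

19

1. [ext C1·C2]  r_C2² + 40r_C2 − 1121 = 0  ⇒  r_C2 = 19 (r>0 drops 1)
2. [ext C2·C3]  r_C2² + (2/3)r_C2 − 1121/3 = 0  ⇒  r_C2 = 19 (r>0 drops 1)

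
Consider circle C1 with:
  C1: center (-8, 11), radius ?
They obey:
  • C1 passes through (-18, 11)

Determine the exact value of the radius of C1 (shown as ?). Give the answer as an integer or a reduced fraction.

10

1. [C1∋P]  r_C1² − 100 = 0  ⇒  r_C1 = 10 (r>0 drops 1)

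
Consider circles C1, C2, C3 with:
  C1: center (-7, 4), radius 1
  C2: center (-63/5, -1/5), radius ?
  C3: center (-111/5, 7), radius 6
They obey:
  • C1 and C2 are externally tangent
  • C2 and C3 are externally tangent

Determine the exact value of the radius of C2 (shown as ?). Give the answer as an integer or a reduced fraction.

1. [ext C1·C2]  r_C2² + 2r_C2 − 48 = 0  ⇒  r_C2 = 6 (r>0 drops 1)
2. [ext C2·C3]  r_C2² + 12r_C2 − 108 = 0  ⇒  r_C2 = 6 (r>0 drops 1)

6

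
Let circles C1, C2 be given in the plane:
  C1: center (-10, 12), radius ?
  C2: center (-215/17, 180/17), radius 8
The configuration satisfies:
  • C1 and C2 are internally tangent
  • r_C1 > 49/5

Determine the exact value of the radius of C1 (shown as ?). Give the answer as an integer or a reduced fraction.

1. [int C1,C2]  r_C1² − 16r_C1 + 55 = 0  ⇒  r_C1 = 5 or 11
2. given r_C1 > 49/5: keep 11

11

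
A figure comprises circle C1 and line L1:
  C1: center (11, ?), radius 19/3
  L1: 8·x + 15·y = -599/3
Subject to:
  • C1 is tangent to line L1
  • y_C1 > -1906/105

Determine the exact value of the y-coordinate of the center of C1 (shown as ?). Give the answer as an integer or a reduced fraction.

-12

1. [C1‖L1]  y_C1² + (1726/45)y_C1 + 4744/15 = 0  ⇒  y_C1 = -1186/45 or -12
2. given y_C1 > -1906/105: keep -12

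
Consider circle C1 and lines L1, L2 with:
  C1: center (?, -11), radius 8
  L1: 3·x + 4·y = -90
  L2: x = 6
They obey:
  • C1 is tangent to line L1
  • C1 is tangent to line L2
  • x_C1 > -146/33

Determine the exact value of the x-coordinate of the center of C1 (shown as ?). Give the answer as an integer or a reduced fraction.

-2

1. [C1‖L1]  x_C1² + (92/3)x_C1 + 172/3 = 0  ⇒  x_C1 = -86/3 or -2
2. [C1‖L2]  x_C1² − 12x_C1 − 28 = 0  ⇒  x_C1 = -2 or 14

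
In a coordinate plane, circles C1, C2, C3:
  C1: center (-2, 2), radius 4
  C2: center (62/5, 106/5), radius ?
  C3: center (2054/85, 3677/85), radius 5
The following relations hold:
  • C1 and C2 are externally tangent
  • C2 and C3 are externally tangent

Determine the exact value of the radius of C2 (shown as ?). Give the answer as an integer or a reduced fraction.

20

1. [ext C1·C2]  r_C2² + 8r_C2 − 560 = 0  ⇒  r_C2 = 20 (r>0 drops 1)
2. [ext C2·C3]  r_C2² + 10r_C2 − 600 = 0  ⇒  r_C2 = 20 (r>0 drops 1)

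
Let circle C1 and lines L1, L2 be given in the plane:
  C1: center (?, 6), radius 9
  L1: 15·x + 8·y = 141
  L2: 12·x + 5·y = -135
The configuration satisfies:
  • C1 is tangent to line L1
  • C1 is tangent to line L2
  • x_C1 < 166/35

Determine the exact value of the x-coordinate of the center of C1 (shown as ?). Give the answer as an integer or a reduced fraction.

1. [C1‖L1]  x_C1² − (62/5)x_C1 − 328/5 = 0  ⇒  x_C1 = -4 or 82/5
2. [C1‖L2]  x_C1² + (55/2)x_C1 + 94 = 0  ⇒  x_C1 = -47/2 or -4

-4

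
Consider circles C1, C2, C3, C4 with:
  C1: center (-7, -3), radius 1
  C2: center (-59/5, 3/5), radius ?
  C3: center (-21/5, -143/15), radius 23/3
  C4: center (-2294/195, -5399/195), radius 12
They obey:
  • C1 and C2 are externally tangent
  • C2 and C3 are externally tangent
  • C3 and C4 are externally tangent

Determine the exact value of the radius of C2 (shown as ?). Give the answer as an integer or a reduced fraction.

1. [ext C1·C2]  r_C2² + 2r_C2 − 35 = 0  ⇒  r_C2 = 5 (r>0 drops 1)
2. [ext C2·C3]  r_C2² + (46/3)r_C2 − 305/3 = 0  ⇒  r_C2 = 5 (r>0 drops 1)

5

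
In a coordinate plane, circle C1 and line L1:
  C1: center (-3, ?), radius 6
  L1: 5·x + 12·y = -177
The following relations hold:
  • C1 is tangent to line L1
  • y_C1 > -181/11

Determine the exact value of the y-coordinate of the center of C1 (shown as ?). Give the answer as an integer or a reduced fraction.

-7

1. [C1‖L1]  y_C1² + 27y_C1 + 140 = 0  ⇒  y_C1 = -20 or -7
2. given y_C1 > -181/11: keep -7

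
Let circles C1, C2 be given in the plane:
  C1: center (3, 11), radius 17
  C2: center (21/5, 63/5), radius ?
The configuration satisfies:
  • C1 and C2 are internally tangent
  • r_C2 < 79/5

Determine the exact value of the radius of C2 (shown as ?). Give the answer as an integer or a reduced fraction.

15

1. [int C1,C2]  r_C2² − 34r_C2 + 285 = 0  ⇒  r_C2 = 15 or 19
2. given r_C2 < 79/5: keep 15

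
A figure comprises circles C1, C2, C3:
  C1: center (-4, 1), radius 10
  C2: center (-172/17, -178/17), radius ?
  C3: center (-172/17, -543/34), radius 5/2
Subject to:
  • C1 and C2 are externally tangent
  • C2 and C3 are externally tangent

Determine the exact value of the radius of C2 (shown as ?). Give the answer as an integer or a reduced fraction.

1. [ext C1·C2]  r_C2² + 20r_C2 − 69 = 0  ⇒  r_C2 = 3 (r>0 drops 1)
2. [ext C2·C3]  r_C2² + 5r_C2 − 24 = 0  ⇒  r_C2 = 3 (r>0 drops 1)

3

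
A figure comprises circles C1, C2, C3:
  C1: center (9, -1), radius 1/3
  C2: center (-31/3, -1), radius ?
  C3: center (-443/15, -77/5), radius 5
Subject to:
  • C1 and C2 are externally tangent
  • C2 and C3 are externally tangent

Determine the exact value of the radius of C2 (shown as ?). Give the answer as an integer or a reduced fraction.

19

1. [ext C1·C2]  r_C2² + (2/3)r_C2 − 1121/3 = 0  ⇒  r_C2 = 19 (r>0 drops 1)
2. [ext C2·C3]  r_C2² + 10r_C2 − 551 = 0  ⇒  r_C2 = 19 (r>0 drops 1)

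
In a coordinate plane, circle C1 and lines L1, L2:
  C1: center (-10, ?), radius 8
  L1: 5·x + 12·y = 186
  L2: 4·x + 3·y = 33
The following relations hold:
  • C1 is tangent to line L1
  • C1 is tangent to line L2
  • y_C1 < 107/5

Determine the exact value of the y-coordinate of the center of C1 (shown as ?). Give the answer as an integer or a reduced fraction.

1. [C1‖L1]  y_C1² − (118/3)y_C1 + 935/3 = 0  ⇒  y_C1 = 11 or 85/3
2. [C1‖L2]  y_C1² − (146/3)y_C1 + 1243/3 = 0  ⇒  y_C1 = 11 or 113/3

11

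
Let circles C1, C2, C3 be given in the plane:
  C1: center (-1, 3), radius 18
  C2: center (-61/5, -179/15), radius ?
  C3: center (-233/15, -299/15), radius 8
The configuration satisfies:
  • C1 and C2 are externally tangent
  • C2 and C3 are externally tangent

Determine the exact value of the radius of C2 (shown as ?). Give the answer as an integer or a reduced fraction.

2/3

1. [ext C1·C2]  r_C2² + 36r_C2 − 220/9 = 0  ⇒  r_C2 = 2/3 (r>0 drops 1)
2. [ext C2·C3]  r_C2² + 16r_C2 − 100/9 = 0  ⇒  r_C2 = 2/3 (r>0 drops 1)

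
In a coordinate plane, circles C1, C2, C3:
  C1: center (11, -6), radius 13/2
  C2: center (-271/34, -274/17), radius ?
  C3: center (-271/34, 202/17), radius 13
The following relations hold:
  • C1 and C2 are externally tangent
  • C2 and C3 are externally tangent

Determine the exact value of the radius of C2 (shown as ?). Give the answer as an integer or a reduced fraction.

15

1. [ext C1·C2]  r_C2² + 13r_C2 − 420 = 0  ⇒  r_C2 = 15 (r>0 drops 1)
2. [ext C2·C3]  r_C2² + 26r_C2 − 615 = 0  ⇒  r_C2 = 15 (r>0 drops 1)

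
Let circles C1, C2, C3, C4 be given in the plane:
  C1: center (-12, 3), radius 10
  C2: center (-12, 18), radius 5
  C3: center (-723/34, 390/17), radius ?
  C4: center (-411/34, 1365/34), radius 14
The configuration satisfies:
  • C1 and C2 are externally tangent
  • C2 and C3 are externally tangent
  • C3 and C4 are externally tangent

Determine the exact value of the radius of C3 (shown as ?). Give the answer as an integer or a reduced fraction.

1. [ext C2·C3]  r_C3² + 10r_C3 − 341/4 = 0  ⇒  r_C3 = 11/2 (r>0 drops 1)
2. [ext C3·C4]  r_C3² + 28r_C3 − 737/4 = 0  ⇒  r_C3 = 11/2 (r>0 drops 1)

11/2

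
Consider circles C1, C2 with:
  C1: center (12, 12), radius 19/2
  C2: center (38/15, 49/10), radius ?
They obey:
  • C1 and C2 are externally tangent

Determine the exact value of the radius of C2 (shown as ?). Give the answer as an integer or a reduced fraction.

7/3

1. [ext C1·C2]  r_C2² + 19r_C2 − 448/9 = 0  ⇒  r_C2 = 7/3 (r>0 drops 1)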